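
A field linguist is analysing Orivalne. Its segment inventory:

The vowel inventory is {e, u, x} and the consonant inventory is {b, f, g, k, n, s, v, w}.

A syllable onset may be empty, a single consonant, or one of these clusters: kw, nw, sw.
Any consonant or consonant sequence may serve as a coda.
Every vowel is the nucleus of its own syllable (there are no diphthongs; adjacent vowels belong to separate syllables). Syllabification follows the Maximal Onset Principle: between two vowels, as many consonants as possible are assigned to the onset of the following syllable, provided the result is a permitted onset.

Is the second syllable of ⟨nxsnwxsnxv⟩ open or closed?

closed

Vowels present: x, x, x; each is a nucleus, giving 3 syllables.
V1 /x/ – V2 /x/: /snw/ — longest licit onset from the right is /nw/, leaving /s/ as coda.
V2 /x/ – V3 /x/: /sn/ splits as /s/ + /n/ (/n/ is the longest suffix that is a licit onset).
Syllabification: nxs.nwxs.nxv.
Syllable 2 is /nwxs/ with coda /s/, so it is closed.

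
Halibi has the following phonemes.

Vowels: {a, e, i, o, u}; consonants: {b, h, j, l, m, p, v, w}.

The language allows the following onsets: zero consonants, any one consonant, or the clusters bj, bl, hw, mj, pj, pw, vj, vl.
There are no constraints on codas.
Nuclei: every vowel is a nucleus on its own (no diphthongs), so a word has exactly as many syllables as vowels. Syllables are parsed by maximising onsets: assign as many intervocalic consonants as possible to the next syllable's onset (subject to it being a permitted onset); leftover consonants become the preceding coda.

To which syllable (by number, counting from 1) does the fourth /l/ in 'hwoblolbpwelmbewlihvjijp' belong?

The vowels are o, o, e, e, i, i — 6 nuclei, so 6 syllables.
Between /o/ (V1) and /o/ (V2): /bl/ — entire cluster is a permitted onset → onset /bl/, coda ∅.
Between /o/ (V2) and /e/ (V3): /lbpw/ splits as /lb/ + /pw/ (/pw/ is the longest suffix that is a licit onset).
Between /e/ (V3) and /e/ (V4): /lmb/ splits as /lm/ + /b/ (/b/ is the longest suffix that is a licit onset).
Between /e/ (V4) and /i/ (V5): /wl/; trying suffixes from longest down, /l/ is the first permitted one, so coda /w/ | onset /l/.
Between /i/ (V5) and /i/ (V6): /hvj/ splits as /h/ + /vj/ (/vj/ is the longest suffix that is a licit onset).
Result: hwo.blolb.pwelm.bew.lih.vjijp.
The fourth /l/ is in the onset of syllable 5 (/lih/).

5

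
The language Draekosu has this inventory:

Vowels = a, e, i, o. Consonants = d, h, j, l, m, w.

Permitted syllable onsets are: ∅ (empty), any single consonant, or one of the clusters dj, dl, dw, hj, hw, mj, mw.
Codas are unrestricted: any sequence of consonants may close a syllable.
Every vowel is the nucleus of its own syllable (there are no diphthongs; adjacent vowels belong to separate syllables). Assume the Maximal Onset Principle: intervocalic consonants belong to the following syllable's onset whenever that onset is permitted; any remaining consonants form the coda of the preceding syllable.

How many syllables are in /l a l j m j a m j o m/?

The vowels are a, a, o — 3 nuclei, so 3 syllables.

3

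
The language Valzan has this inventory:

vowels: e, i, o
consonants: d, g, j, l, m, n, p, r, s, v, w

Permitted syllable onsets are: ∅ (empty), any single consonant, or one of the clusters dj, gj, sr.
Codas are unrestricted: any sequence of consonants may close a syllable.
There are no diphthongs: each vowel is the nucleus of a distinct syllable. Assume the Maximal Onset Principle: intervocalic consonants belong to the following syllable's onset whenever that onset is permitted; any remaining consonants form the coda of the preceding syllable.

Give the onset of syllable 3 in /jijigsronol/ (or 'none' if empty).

sr

Vowels present: i, i, o, o; each is a nucleus, giving 4 syllables.
σ1/σ2 boundary: just /j/ — single C goes to the following onset.
σ2/σ3 boundary: /gsr/ — longest licit onset from the right is /sr/, leaving /g/ as coda.
σ3/σ4 boundary: /n/ → onset of the next syllable (single consonants are always licit onsets).
Putting it together: ji.jig.sro.nol.
Syllable 3 is /sro/: onset /sr/, nucleus /o/, coda ∅.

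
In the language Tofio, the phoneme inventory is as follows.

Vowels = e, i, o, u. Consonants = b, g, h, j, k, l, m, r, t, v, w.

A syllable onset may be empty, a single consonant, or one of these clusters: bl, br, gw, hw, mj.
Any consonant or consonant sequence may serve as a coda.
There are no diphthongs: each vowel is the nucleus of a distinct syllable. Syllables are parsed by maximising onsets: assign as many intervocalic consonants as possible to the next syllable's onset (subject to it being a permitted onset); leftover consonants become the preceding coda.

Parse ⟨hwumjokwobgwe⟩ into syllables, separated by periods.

Vowels present: u, o, o, e; each is a nucleus, giving 4 syllables.
V1 /u/ – V2 /o/: /mj/ is a licit onset in full, so it all attaches to the next syllable.
V2 /o/ – V3 /o/: /kw/ splits as /k/ + /w/ (/w/ is the longest suffix that is a licit onset).
V3 /o/ – V4 /e/: /bgw/ splits as /b/ + /gw/ (/gw/ is the longest suffix that is a licit onset).

hwu.mjok.wob.gwe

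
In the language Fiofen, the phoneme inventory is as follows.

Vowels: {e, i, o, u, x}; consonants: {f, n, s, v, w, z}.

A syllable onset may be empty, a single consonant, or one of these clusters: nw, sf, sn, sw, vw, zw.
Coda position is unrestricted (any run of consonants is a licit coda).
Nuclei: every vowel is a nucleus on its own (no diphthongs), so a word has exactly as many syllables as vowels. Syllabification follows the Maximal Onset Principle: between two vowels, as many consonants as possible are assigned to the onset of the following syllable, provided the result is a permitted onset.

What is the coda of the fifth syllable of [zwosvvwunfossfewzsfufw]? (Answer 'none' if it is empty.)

fw

The vowels are o, u, o, e, u — 5 nuclei, so 5 syllables.
Between /o/ (V1) and /u/ (V2): /svvw/ — longest licit onset from the right is /vw/, leaving /sv/ as coda.
Between /u/ (V2) and /o/ (V3): cluster /nf/ — the longest permitted-onset suffix is /f/; onset = /f/, preceding coda = /n/.
Between /o/ (V3) and /e/ (V4): /ssf/; trying suffixes from longest down, /sf/ is the first permitted one, so coda /s/ | onset /sf/.
Between /e/ (V4) and /u/ (V5): /wzsf/ splits as /wz/ + /sf/ (/sf/ is the longest suffix that is a licit onset).
Putting it together: zwosv.vwun.fos.sfewz.sfufw.
Syllable 5 is /sfufw/: onset /sf/, nucleus /u/, coda /fw/.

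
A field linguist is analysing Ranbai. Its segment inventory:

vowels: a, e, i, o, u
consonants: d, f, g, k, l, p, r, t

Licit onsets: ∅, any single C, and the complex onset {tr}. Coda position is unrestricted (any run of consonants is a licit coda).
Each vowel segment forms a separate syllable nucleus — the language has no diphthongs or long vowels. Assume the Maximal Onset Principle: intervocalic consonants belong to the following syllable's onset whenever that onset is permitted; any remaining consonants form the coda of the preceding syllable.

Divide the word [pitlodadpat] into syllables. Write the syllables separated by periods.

The vowels are i, o, a, a — 4 nuclei, so 4 syllables.
Between /i/ (V1) and /o/ (V2): /tl/ — longest licit onset from the right is /l/, leaving /t/ as coda.
Between /o/ (V2) and /a/ (V3): /d/ → onset of the next syllable (single consonants are always licit onsets).
Between /a/ (V3) and /a/ (V4): cluster /dp/ — the longest permitted-onset suffix is /p/; onset = /p/, preceding coda = /d/.

pit.lo.dad.pat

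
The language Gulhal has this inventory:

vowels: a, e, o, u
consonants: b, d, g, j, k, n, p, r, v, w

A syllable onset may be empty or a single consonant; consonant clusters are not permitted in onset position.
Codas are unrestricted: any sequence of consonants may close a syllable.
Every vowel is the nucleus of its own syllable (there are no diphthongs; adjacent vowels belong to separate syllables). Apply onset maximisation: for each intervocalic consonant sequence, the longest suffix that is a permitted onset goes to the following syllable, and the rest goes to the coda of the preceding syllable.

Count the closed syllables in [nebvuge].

The vowels are e, u, e — 3 nuclei, so 3 syllables.
/e…u/ gap (V1→V2): /bv/; trying suffixes from longest down, /v/ is the first permitted one, so coda /b/ | onset /v/.
/u…e/ gap (V2→V3): just /g/ — single C goes to the following onset.
Result: neb.vu.ge.
Classifying each syllable: /neb/ (closed), /vu/ (open), /ge/ (open).
Closed syllables: 1.

1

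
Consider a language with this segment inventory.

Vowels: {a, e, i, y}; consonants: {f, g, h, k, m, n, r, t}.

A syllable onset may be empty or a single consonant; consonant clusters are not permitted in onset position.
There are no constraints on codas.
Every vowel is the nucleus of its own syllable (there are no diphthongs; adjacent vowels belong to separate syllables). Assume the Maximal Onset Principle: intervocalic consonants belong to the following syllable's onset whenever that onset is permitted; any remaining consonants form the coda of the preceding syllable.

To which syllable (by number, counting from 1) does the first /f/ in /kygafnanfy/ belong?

2

The vowels are y, a, a, y — 4 nuclei, so 4 syllables.
σ1/σ2 boundary: /g/ → onset of the next syllable (single consonants are always licit onsets).
σ2/σ3 boundary: /fn/ splits as /f/ + /n/ (/n/ is the longest suffix that is a licit onset).
σ3/σ4 boundary: /nf/ — longest licit onset from the right is /f/, leaving /n/ as coda.
Result: ky.gaf.nan.fy.
The first /f/ is in the coda of syllable 2 (/gaf/).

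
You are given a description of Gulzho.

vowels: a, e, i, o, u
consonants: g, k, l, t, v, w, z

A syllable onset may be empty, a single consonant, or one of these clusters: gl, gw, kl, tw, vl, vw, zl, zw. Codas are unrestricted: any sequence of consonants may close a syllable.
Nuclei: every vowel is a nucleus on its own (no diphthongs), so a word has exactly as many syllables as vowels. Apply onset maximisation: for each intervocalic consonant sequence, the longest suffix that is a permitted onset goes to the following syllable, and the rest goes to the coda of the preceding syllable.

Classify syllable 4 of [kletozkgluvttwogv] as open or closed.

The vowels are e, o, u, o — 4 nuclei, so 4 syllables.
Between /e/ (V1) and /o/ (V2): /t/ is a single consonant, so it becomes the next onset.
Between /o/ (V2) and /u/ (V3): cluster /zkgl/ — the longest permitted-onset suffix is /gl/; onset = /gl/, preceding coda = /zk/.
Between /u/ (V3) and /o/ (V4): /vttw/; trying suffixes from longest down, /tw/ is the first permitted one, so coda /vt/ | onset /tw/.
Putting it together: kle.tozk.gluvt.twogv.
Syllable 4 is /twogv/ with coda /gv/, so it is closed.

closed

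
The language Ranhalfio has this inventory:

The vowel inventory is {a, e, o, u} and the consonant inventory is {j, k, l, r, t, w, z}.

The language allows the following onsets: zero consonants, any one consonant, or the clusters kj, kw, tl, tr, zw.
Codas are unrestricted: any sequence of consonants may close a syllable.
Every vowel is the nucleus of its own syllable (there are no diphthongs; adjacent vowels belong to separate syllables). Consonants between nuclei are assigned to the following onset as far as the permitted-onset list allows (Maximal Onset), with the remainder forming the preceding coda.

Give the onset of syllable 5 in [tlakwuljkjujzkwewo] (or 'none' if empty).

w

Vowels present: a, u, u, e, o; each is a nucleus, giving 5 syllables.
/a…u/ gap (V1→V2): /kw/ is a licit onset in full, so it all attaches to the next syllable.
/u…u/ gap (V2→V3): /ljkj/; trying suffixes from longest down, /kj/ is the first permitted one, so coda /lj/ | onset /kj/.
/u…e/ gap (V3→V4): /jzkw/ splits as /jz/ + /kw/ (/kw/ is the longest suffix that is a licit onset).
/e…o/ gap (V4→V5): /w/ is a single consonant, so it becomes the next onset.
So the parse is tla.kwulj.kjujz.kwe.wo.
Syllable 5 is /wo/: onset /w/, nucleus /o/, coda ∅.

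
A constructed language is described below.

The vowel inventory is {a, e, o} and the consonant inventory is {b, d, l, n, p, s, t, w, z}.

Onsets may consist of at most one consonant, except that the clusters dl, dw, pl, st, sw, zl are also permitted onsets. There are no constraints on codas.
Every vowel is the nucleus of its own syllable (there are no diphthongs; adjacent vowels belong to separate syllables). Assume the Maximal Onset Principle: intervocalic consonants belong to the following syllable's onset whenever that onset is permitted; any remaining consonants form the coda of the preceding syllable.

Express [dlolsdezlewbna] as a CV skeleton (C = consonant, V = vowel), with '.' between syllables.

The vowels are o, e, e, a — 4 nuclei, so 4 syllables.
V1 /o/ – V2 /e/: /lsd/; trying suffixes from longest down, /d/ is the first permitted one, so coda /ls/ | onset /d/.
V2 /e/ – V3 /e/: /zl/ — entire cluster is a permitted onset → onset /zl/, coda ∅.
V3 /e/ – V4 /a/: cluster /wbn/ — the longest permitted-onset suffix is /n/; onset = /n/, preceding coda = /wb/.
Syllabification: dlols.de.zlewb.na.
Mapping each syllable to C/V: /dlols/ → CCVCC, /de/ → CV, /zlewb/ → CCVCC, /na/ → CV.

CCVCC.CV.CCVCC.CV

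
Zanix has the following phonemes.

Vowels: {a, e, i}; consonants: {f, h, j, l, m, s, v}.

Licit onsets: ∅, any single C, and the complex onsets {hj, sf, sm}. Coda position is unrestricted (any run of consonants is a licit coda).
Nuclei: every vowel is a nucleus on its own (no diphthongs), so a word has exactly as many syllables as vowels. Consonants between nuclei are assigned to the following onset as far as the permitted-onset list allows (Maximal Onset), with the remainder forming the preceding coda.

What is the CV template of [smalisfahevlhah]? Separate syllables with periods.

CCV.CV.CCV.CVCC.CVC

Vowels present: a, i, a, e, a; each is a nucleus, giving 5 syllables.
Between /a/ (V1) and /i/ (V2): /l/ → onset of the next syllable (single consonants are always licit onsets).
Between /i/ (V2) and /a/ (V3): cluster /sf/ — /sf/ is itself a permitted onset, so the whole cluster goes right; preceding coda = ∅.
Between /a/ (V3) and /e/ (V4): /h/ is a single consonant, so it becomes the next onset.
Between /e/ (V4) and /a/ (V5): cluster /vlh/ — the longest permitted-onset suffix is /h/; onset = /h/, preceding coda = /vl/.
So the parse is sma.li.sfa.hevl.hah.
Mapping each syllable to C/V: /sma/ → CCV, /li/ → CV, /sfa/ → CCV, /hevl/ → CVCC, /hah/ → CVC.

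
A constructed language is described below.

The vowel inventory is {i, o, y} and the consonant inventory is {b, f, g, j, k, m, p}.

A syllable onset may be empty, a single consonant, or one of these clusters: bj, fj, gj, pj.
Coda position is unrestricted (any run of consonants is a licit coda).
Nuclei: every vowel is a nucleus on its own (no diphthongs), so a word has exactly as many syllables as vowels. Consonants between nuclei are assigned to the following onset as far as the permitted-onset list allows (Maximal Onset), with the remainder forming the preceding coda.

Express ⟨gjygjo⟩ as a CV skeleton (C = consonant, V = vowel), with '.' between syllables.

CCV.CCV

Nuclei (vowels): y, o → 2 syllables.
Between /y/ (V1) and /o/ (V2): cluster /gj/ — /gj/ is itself a permitted onset, so the whole cluster goes right; preceding coda = ∅.
Putting it together: gjy.gjo.
Mapping each syllable to C/V: /gjy/ → CCV, /gjo/ → CCV.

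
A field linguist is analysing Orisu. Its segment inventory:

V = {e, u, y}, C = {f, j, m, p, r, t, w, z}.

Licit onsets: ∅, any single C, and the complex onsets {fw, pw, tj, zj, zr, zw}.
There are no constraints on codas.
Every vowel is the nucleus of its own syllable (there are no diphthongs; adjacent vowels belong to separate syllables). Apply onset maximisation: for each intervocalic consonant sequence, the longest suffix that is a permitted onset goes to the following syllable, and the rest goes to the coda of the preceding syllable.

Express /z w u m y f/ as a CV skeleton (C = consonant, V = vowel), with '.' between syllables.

Vowels present: u, y; each is a nucleus, giving 2 syllables.
σ1/σ2 boundary: /m/ → onset of the next syllable (single consonants are always licit onsets).
Result: zwu.myf.
Mapping each syllable to C/V: /zwu/ → CCV, /myf/ → CVC.

CCV.CVC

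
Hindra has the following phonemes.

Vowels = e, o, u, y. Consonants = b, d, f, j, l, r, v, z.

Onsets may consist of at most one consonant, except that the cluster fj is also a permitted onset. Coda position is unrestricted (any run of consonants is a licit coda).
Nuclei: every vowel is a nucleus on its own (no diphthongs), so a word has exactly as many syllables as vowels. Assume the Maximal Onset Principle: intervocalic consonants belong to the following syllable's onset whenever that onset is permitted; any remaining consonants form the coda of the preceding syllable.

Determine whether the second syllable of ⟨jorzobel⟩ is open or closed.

Nuclei (vowels): o, o, e → 3 syllables.
/o…o/ gap (V1→V2): /rz/ splits as /r/ + /z/ (/z/ is the longest suffix that is a licit onset).
/o…e/ gap (V2→V3): /b/ is a single consonant, so it becomes the next onset.
So the parse is jor.zo.bel.
Syllable 2 is /zo/; it ends in its nucleus with no coda, so it is open.

open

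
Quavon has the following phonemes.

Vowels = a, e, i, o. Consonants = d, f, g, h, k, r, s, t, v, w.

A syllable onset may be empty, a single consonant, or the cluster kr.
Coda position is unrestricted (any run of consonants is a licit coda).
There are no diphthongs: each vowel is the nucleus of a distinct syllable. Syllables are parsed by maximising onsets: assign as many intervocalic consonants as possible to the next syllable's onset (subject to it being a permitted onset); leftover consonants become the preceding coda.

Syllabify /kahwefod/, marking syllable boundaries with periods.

Nuclei (vowels): a, e, o → 3 syllables.
/a…e/ gap (V1→V2): /hw/; trying suffixes from longest down, /w/ is the first permitted one, so coda /h/ | onset /w/.
/e…o/ gap (V2→V3): /f/ → onset of the next syllable (single consonants are always licit onsets).

kah.we.fod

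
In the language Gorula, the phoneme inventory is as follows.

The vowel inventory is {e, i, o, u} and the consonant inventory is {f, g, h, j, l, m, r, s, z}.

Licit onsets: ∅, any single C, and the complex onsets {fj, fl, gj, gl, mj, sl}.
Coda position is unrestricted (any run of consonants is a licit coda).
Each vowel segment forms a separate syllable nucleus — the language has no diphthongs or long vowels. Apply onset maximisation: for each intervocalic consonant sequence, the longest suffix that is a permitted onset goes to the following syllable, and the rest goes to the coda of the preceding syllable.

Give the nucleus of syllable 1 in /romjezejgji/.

The vowels are o, e, e, i — 4 nuclei, so 4 syllables.
The first nucleus (vowel 1 from the left) is /o/.

o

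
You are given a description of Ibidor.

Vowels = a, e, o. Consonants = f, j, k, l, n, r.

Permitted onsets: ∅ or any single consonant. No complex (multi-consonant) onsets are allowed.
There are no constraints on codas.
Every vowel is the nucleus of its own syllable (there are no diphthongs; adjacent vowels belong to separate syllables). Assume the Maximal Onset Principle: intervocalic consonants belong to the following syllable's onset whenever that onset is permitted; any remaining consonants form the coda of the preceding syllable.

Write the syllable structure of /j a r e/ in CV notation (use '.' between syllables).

Vowels present: a, e; each is a nucleus, giving 2 syllables.
σ1/σ2 boundary: /r/ is a single consonant, so it becomes the next onset.
Syllabification: ja.re.
Mapping each syllable to C/V: /ja/ → CV, /re/ → CV.

CV.CV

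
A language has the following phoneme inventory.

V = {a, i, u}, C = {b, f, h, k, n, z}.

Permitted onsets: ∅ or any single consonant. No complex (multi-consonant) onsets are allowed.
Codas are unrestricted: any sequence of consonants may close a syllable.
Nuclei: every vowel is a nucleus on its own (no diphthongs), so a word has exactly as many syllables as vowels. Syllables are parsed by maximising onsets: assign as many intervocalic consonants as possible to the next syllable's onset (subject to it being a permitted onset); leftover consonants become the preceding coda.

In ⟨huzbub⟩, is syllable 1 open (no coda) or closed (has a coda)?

closed

Nuclei (vowels): u, u → 2 syllables.
Between /u/ (V1) and /u/ (V2): /zb/; trying suffixes from longest down, /b/ is the first permitted one, so coda /z/ | onset /b/.
So the parse is huz.bub.
Syllable 1 is /huz/ with coda /z/, so it is closed.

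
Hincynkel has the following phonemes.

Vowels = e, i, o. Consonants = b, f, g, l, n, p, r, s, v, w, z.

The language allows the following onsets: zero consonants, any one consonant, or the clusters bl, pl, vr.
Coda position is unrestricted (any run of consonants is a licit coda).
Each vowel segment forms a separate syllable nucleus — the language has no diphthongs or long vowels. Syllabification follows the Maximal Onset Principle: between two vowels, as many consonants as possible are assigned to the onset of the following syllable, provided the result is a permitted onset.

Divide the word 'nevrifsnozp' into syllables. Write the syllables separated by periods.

ne.vrifs.nozp

Vowels present: e, i, o; each is a nucleus, giving 3 syllables.
V1 /e/ – V2 /i/: cluster /vr/ — /vr/ is itself a permitted onset, so the whole cluster goes right; preceding coda = ∅.
V2 /i/ – V3 /o/: /fsn/ — longest licit onset from the right is /n/, leaving /fs/ as coda.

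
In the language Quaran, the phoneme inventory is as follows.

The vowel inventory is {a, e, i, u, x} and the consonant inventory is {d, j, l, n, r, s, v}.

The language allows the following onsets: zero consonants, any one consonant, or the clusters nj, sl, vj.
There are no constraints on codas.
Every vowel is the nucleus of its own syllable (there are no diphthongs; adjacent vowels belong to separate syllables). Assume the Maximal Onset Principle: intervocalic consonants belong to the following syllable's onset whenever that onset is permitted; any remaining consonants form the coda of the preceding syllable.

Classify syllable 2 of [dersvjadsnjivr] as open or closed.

closed

The vowels are e, a, i — 3 nuclei, so 3 syllables.
σ1/σ2 boundary: cluster /rsvj/ — the longest permitted-onset suffix is /vj/; onset = /vj/, preceding coda = /rs/.
σ2/σ3 boundary: /dsnj/; trying suffixes from longest down, /nj/ is the first permitted one, so coda /ds/ | onset /nj/.
Putting it together: ders.vjads.njivr.
Syllable 2 is /vjads/ with coda /ds/, so it is closed.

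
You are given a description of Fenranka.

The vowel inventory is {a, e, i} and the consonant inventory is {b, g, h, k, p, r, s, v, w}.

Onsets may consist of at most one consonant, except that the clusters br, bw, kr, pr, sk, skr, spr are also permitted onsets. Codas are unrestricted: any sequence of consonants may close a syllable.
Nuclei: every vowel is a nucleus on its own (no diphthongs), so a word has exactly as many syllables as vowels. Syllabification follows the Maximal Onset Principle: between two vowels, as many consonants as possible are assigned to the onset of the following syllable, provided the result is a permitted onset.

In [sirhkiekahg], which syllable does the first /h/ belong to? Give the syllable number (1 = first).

1

The vowels are i, i, e, a — 4 nuclei, so 4 syllables.
/i…i/ gap (V1→V2): cluster /rhk/ — the longest permitted-onset suffix is /k/; onset = /k/, preceding coda = /rh/.
/i…e/ gap (V2→V3): hiatus — the boundary sits between the two vowels.
/e…a/ gap (V3→V4): /k/ is a single consonant, so it becomes the next onset.
Result: sirh.ki.e.kahg.
The first /h/ is in the coda of syllable 1 (/sirh/).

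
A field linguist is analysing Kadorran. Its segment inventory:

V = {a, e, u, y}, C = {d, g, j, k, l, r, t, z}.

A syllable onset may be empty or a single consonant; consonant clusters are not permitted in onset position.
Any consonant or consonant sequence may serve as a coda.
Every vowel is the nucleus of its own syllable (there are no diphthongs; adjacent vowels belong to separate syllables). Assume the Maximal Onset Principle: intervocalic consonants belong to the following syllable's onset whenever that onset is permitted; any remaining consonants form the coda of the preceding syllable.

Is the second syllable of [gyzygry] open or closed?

closed

Vowels present: y, y, y; each is a nucleus, giving 3 syllables.
σ1/σ2 boundary: /z/ → onset of the next syllable (single consonants are always licit onsets).
σ2/σ3 boundary: cluster /gr/ — the longest permitted-onset suffix is /r/; onset = /r/, preceding coda = /g/.
Result: gy.zyg.ry.
Syllable 2 is /zyg/ with coda /g/, so it is closed.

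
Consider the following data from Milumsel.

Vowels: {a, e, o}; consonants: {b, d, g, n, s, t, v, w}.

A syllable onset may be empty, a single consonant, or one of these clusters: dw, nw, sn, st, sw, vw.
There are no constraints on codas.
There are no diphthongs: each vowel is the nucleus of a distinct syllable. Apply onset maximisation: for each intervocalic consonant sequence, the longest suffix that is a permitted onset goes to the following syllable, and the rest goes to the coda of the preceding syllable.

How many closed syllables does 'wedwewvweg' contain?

Nuclei (vowels): e, e, e → 3 syllables.
Between /e/ (V1) and /e/ (V2): /dw/ is a licit onset in full, so it all attaches to the next syllable.
Between /e/ (V2) and /e/ (V3): /wvw/ splits as /w/ + /vw/ (/vw/ is the longest suffix that is a licit onset).
Putting it together: we.dwew.vweg.
Classifying each syllable: /we/ (open), /dwew/ (closed), /vweg/ (closed).
Closed syllables: 2.

2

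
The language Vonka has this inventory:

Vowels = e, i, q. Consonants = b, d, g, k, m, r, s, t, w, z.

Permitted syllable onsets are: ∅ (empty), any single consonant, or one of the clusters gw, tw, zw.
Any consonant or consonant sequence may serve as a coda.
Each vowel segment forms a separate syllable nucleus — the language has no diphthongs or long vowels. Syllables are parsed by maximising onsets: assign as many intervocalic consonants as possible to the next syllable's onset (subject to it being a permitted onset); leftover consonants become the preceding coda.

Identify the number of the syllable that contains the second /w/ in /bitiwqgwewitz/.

Nuclei (vowels): i, i, q, e, i → 5 syllables.
/i…i/ gap (V1→V2): /t/ → onset of the next syllable (single consonants are always licit onsets).
/i…q/ gap (V2→V3): /w/ is a single consonant, so it becomes the next onset.
/q…e/ gap (V3→V4): cluster /gw/ — /gw/ is itself a permitted onset, so the whole cluster goes right; preceding coda = ∅.
/e…i/ gap (V4→V5): /w/ is a single consonant, so it becomes the next onset.
Putting it together: bi.ti.wq.gwe.witz.
The second /w/ is in the onset of syllable 4 (/gwe/).

4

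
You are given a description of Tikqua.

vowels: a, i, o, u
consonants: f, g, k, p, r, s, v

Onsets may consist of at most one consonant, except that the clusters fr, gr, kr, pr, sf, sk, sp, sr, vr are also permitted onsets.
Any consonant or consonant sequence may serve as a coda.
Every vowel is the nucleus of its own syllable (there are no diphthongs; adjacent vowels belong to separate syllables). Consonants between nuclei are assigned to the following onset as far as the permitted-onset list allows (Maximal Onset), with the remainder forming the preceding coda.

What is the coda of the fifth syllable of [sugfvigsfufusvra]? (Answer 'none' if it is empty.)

The vowels are u, i, u, u, a — 5 nuclei, so 5 syllables.
σ1/σ2 boundary: cluster /gfv/ — the longest permitted-onset suffix is /v/; onset = /v/, preceding coda = /gf/.
σ2/σ3 boundary: /gsf/ splits as /g/ + /sf/ (/sf/ is the longest suffix that is a licit onset).
σ3/σ4 boundary: /f/ → onset of the next syllable (single consonants are always licit onsets).
σ4/σ5 boundary: /svr/ — longest licit onset from the right is /vr/, leaving /s/ as coda.
Putting it together: sugf.vig.sfu.fus.vra.
Syllable 5 is /vra/: onset /vr/, nucleus /a/, coda ∅.

none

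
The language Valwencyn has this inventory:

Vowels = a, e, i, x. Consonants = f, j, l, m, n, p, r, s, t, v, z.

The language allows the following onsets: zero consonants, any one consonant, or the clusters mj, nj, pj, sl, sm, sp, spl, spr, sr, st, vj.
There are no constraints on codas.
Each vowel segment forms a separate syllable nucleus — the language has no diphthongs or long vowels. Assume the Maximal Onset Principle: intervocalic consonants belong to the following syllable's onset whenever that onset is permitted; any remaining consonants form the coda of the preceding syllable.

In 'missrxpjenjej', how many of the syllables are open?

2

Nuclei (vowels): i, x, e, e → 4 syllables.
σ1/σ2 boundary: /ssr/ — longest licit onset from the right is /sr/, leaving /s/ as coda.
σ2/σ3 boundary: cluster /pj/ — /pj/ is itself a permitted onset, so the whole cluster goes right; preceding coda = ∅.
σ3/σ4 boundary: cluster /nj/ — /nj/ is itself a permitted onset, so the whole cluster goes right; preceding coda = ∅.
Result: mis.srx.pje.njej.
Classifying each syllable: /mis/ (closed), /srx/ (open), /pje/ (open), /njej/ (closed).
Open syllables: 2.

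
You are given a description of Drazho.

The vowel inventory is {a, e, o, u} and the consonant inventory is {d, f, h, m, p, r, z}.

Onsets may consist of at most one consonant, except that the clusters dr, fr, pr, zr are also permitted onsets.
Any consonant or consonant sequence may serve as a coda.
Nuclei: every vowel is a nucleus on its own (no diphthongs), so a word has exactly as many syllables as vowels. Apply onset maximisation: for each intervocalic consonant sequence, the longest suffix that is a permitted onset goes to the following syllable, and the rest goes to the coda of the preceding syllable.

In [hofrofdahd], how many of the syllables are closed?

2

The vowels are o, o, a — 3 nuclei, so 3 syllables.
V1 /o/ – V2 /o/: /fr/ is a licit onset in full, so it all attaches to the next syllable.
V2 /o/ – V3 /a/: /fd/ — longest licit onset from the right is /d/, leaving /f/ as coda.
Syllabification: ho.frof.dahd.
Classifying each syllable: /ho/ (open), /frof/ (closed), /dahd/ (closed).
Closed syllables: 2.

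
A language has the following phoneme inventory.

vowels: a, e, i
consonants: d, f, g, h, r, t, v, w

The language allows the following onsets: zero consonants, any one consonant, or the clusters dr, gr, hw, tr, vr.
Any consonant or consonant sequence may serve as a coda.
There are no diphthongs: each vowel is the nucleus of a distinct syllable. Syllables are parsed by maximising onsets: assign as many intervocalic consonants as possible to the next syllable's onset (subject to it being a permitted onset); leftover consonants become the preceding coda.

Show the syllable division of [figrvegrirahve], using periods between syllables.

figr.ve.gri.rah.ve

The vowels are i, e, i, a, e — 5 nuclei, so 5 syllables.
V1 /i/ – V2 /e/: /grv/ splits as /gr/ + /v/ (/v/ is the longest suffix that is a licit onset).
V2 /e/ – V3 /i/: /gr/ — entire cluster is a permitted onset → onset /gr/, coda ∅.
V3 /i/ – V4 /a/: /r/ is a single consonant, so it becomes the next onset.
V4 /a/ – V5 /e/: /hv/ splits as /h/ + /v/ (/v/ is the longest suffix that is a licit onset).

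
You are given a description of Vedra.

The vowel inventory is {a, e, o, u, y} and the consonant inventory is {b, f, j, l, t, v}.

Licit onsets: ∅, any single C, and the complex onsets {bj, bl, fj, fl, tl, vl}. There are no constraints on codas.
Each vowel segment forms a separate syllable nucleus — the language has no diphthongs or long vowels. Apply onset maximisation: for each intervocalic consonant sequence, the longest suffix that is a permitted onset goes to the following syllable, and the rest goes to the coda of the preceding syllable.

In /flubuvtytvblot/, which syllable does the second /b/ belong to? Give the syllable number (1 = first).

4

Vowels present: u, u, y, o; each is a nucleus, giving 4 syllables.
σ1/σ2 boundary: /b/ → onset of the next syllable (single consonants are always licit onsets).
σ2/σ3 boundary: cluster /vt/ — the longest permitted-onset suffix is /t/; onset = /t/, preceding coda = /v/.
σ3/σ4 boundary: /tvbl/; trying suffixes from longest down, /bl/ is the first permitted one, so coda /tv/ | onset /bl/.
Result: flu.buv.tytv.blot.
The second /b/ is in the onset of syllable 4 (/blot/).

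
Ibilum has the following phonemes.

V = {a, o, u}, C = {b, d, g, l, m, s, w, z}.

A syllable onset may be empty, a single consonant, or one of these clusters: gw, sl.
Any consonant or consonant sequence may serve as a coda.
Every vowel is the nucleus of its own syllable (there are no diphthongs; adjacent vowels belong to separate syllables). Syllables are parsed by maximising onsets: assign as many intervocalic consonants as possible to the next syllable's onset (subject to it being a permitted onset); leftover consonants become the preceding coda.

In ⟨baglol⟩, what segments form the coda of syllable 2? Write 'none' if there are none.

Vowels present: a, o; each is a nucleus, giving 2 syllables.
V1 /a/ – V2 /o/: /gl/ — longest licit onset from the right is /l/, leaving /g/ as coda.
Result: bag.lol.
Syllable 2 is /lol/: onset /l/, nucleus /o/, coda /l/.

l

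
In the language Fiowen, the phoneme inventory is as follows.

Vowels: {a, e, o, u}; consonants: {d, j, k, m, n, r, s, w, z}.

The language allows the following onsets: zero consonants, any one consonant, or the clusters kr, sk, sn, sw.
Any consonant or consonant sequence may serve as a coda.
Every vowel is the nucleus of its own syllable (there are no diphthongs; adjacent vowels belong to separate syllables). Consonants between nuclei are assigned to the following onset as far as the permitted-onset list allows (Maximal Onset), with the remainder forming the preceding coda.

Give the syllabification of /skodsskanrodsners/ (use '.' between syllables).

Nuclei (vowels): o, a, o, e → 4 syllables.
V1 /o/ – V2 /a/: cluster /dssk/ — the longest permitted-onset suffix is /sk/; onset = /sk/, preceding coda = /ds/.
V2 /a/ – V3 /o/: cluster /nr/ — the longest permitted-onset suffix is /r/; onset = /r/, preceding coda = /n/.
V3 /o/ – V4 /e/: /dsn/; trying suffixes from longest down, /sn/ is the first permitted one, so coda /d/ | onset /sn/.

skods.skan.rod.sners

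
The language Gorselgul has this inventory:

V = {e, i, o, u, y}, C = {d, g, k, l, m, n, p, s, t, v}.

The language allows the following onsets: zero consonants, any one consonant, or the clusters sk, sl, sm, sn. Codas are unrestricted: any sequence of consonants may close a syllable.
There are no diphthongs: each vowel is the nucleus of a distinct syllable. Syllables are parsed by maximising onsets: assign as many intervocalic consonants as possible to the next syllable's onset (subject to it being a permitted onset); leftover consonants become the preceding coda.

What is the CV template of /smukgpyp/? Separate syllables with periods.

The vowels are u, y — 2 nuclei, so 2 syllables.
Between /u/ (V1) and /y/ (V2): cluster /kgp/ — the longest permitted-onset suffix is /p/; onset = /p/, preceding coda = /kg/.
Putting it together: smukg.pyp.
Mapping each syllable to C/V: /smukg/ → CCVCC, /pyp/ → CVC.

CCVCC.CVC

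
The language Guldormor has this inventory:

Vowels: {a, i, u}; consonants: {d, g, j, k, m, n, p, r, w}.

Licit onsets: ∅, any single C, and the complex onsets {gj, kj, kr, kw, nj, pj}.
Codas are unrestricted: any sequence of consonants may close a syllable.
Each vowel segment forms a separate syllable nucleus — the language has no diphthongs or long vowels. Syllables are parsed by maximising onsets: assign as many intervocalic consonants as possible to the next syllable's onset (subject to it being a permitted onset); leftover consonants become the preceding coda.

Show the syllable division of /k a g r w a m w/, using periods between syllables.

Vowels present: a, a; each is a nucleus, giving 2 syllables.
Between /a/ (V1) and /a/ (V2): /grw/ splits as /gr/ + /w/ (/w/ is the longest suffix that is a licit onset).

kagr.wamw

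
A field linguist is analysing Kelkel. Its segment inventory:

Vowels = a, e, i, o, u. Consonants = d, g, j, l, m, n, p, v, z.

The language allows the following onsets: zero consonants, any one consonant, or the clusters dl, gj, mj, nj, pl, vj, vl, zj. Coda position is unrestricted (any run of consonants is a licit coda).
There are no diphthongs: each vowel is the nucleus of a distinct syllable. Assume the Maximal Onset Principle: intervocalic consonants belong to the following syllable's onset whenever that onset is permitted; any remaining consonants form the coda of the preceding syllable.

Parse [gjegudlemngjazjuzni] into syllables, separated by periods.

The vowels are e, u, e, a, u, i — 6 nuclei, so 6 syllables.
σ1/σ2 boundary: just /g/ — single C goes to the following onset.
σ2/σ3 boundary: cluster /dl/ — /dl/ is itself a permitted onset, so the whole cluster goes right; preceding coda = ∅.
σ3/σ4 boundary: /mngj/ splits as /mn/ + /gj/ (/gj/ is the longest suffix that is a licit onset).
σ4/σ5 boundary: cluster /zj/ — /zj/ is itself a permitted onset, so the whole cluster goes right; preceding coda = ∅.
σ5/σ6 boundary: /zn/ splits as /z/ + /n/ (/n/ is the longest suffix that is a licit onset).

gje.gu.dlemn.gja.zjuz.ni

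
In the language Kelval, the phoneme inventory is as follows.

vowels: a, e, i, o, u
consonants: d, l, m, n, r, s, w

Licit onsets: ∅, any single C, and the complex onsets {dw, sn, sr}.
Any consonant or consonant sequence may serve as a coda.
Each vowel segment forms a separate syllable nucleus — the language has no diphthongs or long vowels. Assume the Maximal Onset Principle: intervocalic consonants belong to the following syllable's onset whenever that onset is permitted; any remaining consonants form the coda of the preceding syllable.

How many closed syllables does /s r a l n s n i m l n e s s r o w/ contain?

4

Vowels present: a, i, e, o; each is a nucleus, giving 4 syllables.
/a…i/ gap (V1→V2): /lnsn/ splits as /ln/ + /sn/ (/sn/ is the longest suffix that is a licit onset).
/i…e/ gap (V2→V3): cluster /mln/ — the longest permitted-onset suffix is /n/; onset = /n/, preceding coda = /ml/.
/e…o/ gap (V3→V4): /ssr/ — longest licit onset from the right is /sr/, leaving /s/ as coda.
So the parse is sraln.sniml.nes.srow.
Classifying each syllable: /sraln/ (closed), /sniml/ (closed), /nes/ (closed), /srow/ (closed).
Closed syllables: 4.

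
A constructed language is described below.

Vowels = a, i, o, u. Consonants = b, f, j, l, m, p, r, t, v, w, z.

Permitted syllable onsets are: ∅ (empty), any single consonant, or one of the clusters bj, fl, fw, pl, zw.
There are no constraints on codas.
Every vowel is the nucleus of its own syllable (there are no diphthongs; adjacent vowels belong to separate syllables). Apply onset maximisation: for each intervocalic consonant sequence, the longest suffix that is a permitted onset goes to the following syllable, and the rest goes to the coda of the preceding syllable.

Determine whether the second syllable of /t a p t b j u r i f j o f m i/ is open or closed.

Vowels present: a, u, i, o, i; each is a nucleus, giving 5 syllables.
Between /a/ (V1) and /u/ (V2): cluster /ptbj/ — the longest permitted-onset suffix is /bj/; onset = /bj/, preceding coda = /pt/.
Between /u/ (V2) and /i/ (V3): /r/ is a single consonant, so it becomes the next onset.
Between /i/ (V3) and /o/ (V4): /fj/ — longest licit onset from the right is /j/, leaving /f/ as coda.
Between /o/ (V4) and /i/ (V5): /fm/ splits as /f/ + /m/ (/m/ is the longest suffix that is a licit onset).
Putting it together: tapt.bju.rif.jof.mi.
Syllable 2 is /bju/; it ends in its nucleus with no coda, so it is open.

open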